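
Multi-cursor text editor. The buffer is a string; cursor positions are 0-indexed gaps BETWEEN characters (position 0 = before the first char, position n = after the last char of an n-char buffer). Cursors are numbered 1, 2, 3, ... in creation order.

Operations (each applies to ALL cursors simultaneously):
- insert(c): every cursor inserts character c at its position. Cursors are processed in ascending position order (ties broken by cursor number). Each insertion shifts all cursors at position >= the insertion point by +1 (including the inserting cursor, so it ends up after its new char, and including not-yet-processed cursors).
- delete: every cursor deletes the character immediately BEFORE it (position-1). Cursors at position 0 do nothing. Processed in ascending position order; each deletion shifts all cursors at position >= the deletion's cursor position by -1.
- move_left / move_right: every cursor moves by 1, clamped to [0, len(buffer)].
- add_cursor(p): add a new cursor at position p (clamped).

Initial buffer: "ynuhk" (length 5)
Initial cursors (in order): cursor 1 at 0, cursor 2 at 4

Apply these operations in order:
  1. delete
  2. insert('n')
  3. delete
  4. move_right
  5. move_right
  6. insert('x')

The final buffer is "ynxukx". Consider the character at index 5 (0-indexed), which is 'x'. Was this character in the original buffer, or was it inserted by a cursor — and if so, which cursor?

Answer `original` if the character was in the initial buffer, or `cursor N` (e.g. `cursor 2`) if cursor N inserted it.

After op 1 (delete): buffer="ynuk" (len 4), cursors c1@0 c2@3, authorship ....
After op 2 (insert('n')): buffer="nynunk" (len 6), cursors c1@1 c2@5, authorship 1...2.
After op 3 (delete): buffer="ynuk" (len 4), cursors c1@0 c2@3, authorship ....
After op 4 (move_right): buffer="ynuk" (len 4), cursors c1@1 c2@4, authorship ....
After op 5 (move_right): buffer="ynuk" (len 4), cursors c1@2 c2@4, authorship ....
After op 6 (insert('x')): buffer="ynxukx" (len 6), cursors c1@3 c2@6, authorship ..1..2
Authorship (.=original, N=cursor N): . . 1 . . 2
Index 5: author = 2

Answer: cursor 2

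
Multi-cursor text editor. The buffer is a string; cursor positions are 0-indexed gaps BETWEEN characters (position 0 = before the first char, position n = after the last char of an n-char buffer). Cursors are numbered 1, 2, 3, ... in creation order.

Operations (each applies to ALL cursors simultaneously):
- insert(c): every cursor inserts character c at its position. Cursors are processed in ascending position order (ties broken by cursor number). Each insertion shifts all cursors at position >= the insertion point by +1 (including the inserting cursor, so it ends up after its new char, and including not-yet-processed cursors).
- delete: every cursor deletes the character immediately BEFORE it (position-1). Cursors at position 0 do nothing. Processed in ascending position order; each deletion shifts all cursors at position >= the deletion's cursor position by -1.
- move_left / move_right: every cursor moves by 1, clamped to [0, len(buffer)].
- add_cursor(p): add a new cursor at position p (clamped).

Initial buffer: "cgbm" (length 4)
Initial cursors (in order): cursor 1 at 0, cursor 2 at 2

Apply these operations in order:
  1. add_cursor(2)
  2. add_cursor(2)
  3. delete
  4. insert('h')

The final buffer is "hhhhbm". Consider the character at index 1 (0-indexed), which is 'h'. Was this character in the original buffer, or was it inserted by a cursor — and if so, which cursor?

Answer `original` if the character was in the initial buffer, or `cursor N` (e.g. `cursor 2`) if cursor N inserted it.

Answer: cursor 2

Derivation:
After op 1 (add_cursor(2)): buffer="cgbm" (len 4), cursors c1@0 c2@2 c3@2, authorship ....
After op 2 (add_cursor(2)): buffer="cgbm" (len 4), cursors c1@0 c2@2 c3@2 c4@2, authorship ....
After op 3 (delete): buffer="bm" (len 2), cursors c1@0 c2@0 c3@0 c4@0, authorship ..
After op 4 (insert('h')): buffer="hhhhbm" (len 6), cursors c1@4 c2@4 c3@4 c4@4, authorship 1234..
Authorship (.=original, N=cursor N): 1 2 3 4 . .
Index 1: author = 2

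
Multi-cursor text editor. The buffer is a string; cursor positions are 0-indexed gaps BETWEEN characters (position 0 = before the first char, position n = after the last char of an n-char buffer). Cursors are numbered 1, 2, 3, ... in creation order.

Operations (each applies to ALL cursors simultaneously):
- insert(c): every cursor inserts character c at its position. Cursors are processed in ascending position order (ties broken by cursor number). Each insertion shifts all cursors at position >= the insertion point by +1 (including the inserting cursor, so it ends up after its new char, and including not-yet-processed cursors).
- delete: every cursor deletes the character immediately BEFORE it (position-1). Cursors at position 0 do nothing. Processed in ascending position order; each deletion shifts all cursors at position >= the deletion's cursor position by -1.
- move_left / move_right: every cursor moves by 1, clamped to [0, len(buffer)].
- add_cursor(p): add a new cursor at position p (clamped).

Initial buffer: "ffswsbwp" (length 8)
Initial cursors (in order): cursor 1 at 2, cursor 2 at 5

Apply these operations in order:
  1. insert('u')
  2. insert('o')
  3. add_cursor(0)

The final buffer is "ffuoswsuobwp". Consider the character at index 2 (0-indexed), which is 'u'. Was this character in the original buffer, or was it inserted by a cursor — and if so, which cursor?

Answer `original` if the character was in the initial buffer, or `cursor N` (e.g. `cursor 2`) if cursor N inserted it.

Answer: cursor 1

Derivation:
After op 1 (insert('u')): buffer="ffuswsubwp" (len 10), cursors c1@3 c2@7, authorship ..1...2...
After op 2 (insert('o')): buffer="ffuoswsuobwp" (len 12), cursors c1@4 c2@9, authorship ..11...22...
After op 3 (add_cursor(0)): buffer="ffuoswsuobwp" (len 12), cursors c3@0 c1@4 c2@9, authorship ..11...22...
Authorship (.=original, N=cursor N): . . 1 1 . . . 2 2 . . .
Index 2: author = 1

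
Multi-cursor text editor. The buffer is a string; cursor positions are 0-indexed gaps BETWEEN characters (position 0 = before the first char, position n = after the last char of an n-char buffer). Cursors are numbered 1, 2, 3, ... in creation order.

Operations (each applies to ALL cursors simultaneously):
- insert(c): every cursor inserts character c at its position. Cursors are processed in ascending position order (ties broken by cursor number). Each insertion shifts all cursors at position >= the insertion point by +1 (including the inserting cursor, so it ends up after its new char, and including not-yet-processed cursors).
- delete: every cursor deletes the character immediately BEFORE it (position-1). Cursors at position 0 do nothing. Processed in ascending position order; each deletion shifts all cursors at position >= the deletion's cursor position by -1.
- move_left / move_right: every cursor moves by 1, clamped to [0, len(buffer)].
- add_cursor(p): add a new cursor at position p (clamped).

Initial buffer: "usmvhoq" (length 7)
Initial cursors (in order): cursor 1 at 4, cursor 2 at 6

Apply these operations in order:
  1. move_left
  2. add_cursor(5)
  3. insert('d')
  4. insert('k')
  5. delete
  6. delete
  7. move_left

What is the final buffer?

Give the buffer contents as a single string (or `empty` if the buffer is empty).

After op 1 (move_left): buffer="usmvhoq" (len 7), cursors c1@3 c2@5, authorship .......
After op 2 (add_cursor(5)): buffer="usmvhoq" (len 7), cursors c1@3 c2@5 c3@5, authorship .......
After op 3 (insert('d')): buffer="usmdvhddoq" (len 10), cursors c1@4 c2@8 c3@8, authorship ...1..23..
After op 4 (insert('k')): buffer="usmdkvhddkkoq" (len 13), cursors c1@5 c2@11 c3@11, authorship ...11..2323..
After op 5 (delete): buffer="usmdvhddoq" (len 10), cursors c1@4 c2@8 c3@8, authorship ...1..23..
After op 6 (delete): buffer="usmvhoq" (len 7), cursors c1@3 c2@5 c3@5, authorship .......
After op 7 (move_left): buffer="usmvhoq" (len 7), cursors c1@2 c2@4 c3@4, authorship .......

Answer: usmvhoq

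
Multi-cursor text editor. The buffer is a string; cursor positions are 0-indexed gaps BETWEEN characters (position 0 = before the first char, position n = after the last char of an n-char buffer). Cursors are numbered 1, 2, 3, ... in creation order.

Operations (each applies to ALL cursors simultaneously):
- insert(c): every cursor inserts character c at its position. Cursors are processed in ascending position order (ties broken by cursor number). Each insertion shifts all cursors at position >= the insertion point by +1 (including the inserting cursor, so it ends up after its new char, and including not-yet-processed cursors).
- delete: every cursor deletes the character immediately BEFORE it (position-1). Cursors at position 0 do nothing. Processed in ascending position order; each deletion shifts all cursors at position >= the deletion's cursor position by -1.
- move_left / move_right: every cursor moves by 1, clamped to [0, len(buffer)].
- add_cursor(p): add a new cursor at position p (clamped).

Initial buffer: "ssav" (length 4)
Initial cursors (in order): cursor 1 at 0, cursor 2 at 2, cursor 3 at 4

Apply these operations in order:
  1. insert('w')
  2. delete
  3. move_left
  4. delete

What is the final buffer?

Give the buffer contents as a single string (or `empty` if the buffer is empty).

Answer: sv

Derivation:
After op 1 (insert('w')): buffer="wsswavw" (len 7), cursors c1@1 c2@4 c3@7, authorship 1..2..3
After op 2 (delete): buffer="ssav" (len 4), cursors c1@0 c2@2 c3@4, authorship ....
After op 3 (move_left): buffer="ssav" (len 4), cursors c1@0 c2@1 c3@3, authorship ....
After op 4 (delete): buffer="sv" (len 2), cursors c1@0 c2@0 c3@1, authorship ..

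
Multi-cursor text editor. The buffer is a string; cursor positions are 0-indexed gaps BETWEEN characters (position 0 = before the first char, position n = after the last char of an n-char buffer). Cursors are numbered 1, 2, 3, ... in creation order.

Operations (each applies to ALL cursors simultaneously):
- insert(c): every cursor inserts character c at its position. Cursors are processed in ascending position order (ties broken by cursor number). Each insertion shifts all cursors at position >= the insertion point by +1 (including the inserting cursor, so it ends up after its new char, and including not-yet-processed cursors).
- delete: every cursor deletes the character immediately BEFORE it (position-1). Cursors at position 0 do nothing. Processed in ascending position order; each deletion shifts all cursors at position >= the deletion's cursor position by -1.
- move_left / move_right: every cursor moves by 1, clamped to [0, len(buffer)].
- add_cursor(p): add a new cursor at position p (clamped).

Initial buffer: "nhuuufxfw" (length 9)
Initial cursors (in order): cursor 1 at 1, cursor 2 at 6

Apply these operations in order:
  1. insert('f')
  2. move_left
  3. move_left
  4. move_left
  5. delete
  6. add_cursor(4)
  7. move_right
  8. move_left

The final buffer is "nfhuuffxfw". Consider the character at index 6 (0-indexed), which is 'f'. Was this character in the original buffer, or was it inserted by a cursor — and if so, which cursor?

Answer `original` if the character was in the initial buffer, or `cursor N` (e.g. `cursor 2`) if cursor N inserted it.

After op 1 (insert('f')): buffer="nfhuuuffxfw" (len 11), cursors c1@2 c2@8, authorship .1.....2...
After op 2 (move_left): buffer="nfhuuuffxfw" (len 11), cursors c1@1 c2@7, authorship .1.....2...
After op 3 (move_left): buffer="nfhuuuffxfw" (len 11), cursors c1@0 c2@6, authorship .1.....2...
After op 4 (move_left): buffer="nfhuuuffxfw" (len 11), cursors c1@0 c2@5, authorship .1.....2...
After op 5 (delete): buffer="nfhuuffxfw" (len 10), cursors c1@0 c2@4, authorship .1....2...
After op 6 (add_cursor(4)): buffer="nfhuuffxfw" (len 10), cursors c1@0 c2@4 c3@4, authorship .1....2...
After op 7 (move_right): buffer="nfhuuffxfw" (len 10), cursors c1@1 c2@5 c3@5, authorship .1....2...
After op 8 (move_left): buffer="nfhuuffxfw" (len 10), cursors c1@0 c2@4 c3@4, authorship .1....2...
Authorship (.=original, N=cursor N): . 1 . . . . 2 . . .
Index 6: author = 2

Answer: cursor 2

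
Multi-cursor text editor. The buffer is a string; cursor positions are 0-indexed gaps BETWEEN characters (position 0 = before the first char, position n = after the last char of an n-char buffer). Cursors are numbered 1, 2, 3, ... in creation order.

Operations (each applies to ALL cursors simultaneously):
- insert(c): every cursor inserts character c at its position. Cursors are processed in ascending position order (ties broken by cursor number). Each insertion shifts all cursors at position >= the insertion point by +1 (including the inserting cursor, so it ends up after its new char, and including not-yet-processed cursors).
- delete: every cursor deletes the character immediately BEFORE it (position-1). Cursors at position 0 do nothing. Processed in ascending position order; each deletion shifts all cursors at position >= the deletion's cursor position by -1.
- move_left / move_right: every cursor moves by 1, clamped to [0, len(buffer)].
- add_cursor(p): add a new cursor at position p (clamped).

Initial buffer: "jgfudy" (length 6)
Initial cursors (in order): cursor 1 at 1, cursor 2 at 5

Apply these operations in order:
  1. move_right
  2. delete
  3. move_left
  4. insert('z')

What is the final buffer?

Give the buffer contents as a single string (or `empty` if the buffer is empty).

After op 1 (move_right): buffer="jgfudy" (len 6), cursors c1@2 c2@6, authorship ......
After op 2 (delete): buffer="jfud" (len 4), cursors c1@1 c2@4, authorship ....
After op 3 (move_left): buffer="jfud" (len 4), cursors c1@0 c2@3, authorship ....
After op 4 (insert('z')): buffer="zjfuzd" (len 6), cursors c1@1 c2@5, authorship 1...2.

Answer: zjfuzd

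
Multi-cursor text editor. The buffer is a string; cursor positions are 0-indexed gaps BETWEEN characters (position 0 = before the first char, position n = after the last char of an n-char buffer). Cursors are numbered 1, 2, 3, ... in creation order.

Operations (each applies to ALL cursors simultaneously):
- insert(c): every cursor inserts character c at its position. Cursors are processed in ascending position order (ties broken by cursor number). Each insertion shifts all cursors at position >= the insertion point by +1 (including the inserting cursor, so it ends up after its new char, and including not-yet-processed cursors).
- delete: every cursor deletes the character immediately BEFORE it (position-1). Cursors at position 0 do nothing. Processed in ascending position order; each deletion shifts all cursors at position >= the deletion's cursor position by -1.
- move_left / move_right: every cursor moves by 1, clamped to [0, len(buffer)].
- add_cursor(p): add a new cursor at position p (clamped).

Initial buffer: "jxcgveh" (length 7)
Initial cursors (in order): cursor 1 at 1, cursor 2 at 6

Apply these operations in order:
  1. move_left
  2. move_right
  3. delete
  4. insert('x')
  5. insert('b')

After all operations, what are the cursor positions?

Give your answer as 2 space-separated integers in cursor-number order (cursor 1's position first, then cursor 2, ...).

After op 1 (move_left): buffer="jxcgveh" (len 7), cursors c1@0 c2@5, authorship .......
After op 2 (move_right): buffer="jxcgveh" (len 7), cursors c1@1 c2@6, authorship .......
After op 3 (delete): buffer="xcgvh" (len 5), cursors c1@0 c2@4, authorship .....
After op 4 (insert('x')): buffer="xxcgvxh" (len 7), cursors c1@1 c2@6, authorship 1....2.
After op 5 (insert('b')): buffer="xbxcgvxbh" (len 9), cursors c1@2 c2@8, authorship 11....22.

Answer: 2 8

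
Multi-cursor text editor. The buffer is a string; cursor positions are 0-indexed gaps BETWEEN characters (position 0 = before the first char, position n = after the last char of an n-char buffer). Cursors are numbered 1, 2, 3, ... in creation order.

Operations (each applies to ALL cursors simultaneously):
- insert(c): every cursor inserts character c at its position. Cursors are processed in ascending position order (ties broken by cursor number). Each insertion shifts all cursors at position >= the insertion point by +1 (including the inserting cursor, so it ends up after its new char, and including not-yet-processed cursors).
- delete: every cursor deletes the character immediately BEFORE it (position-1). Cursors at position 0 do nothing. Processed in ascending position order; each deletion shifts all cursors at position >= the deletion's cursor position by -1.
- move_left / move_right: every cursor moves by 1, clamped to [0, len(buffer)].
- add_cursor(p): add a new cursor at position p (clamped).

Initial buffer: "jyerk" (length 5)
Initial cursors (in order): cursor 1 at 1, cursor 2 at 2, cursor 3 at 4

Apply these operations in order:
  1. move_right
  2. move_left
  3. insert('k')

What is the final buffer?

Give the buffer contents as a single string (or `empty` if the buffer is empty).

After op 1 (move_right): buffer="jyerk" (len 5), cursors c1@2 c2@3 c3@5, authorship .....
After op 2 (move_left): buffer="jyerk" (len 5), cursors c1@1 c2@2 c3@4, authorship .....
After op 3 (insert('k')): buffer="jkykerkk" (len 8), cursors c1@2 c2@4 c3@7, authorship .1.2..3.

Answer: jkykerkk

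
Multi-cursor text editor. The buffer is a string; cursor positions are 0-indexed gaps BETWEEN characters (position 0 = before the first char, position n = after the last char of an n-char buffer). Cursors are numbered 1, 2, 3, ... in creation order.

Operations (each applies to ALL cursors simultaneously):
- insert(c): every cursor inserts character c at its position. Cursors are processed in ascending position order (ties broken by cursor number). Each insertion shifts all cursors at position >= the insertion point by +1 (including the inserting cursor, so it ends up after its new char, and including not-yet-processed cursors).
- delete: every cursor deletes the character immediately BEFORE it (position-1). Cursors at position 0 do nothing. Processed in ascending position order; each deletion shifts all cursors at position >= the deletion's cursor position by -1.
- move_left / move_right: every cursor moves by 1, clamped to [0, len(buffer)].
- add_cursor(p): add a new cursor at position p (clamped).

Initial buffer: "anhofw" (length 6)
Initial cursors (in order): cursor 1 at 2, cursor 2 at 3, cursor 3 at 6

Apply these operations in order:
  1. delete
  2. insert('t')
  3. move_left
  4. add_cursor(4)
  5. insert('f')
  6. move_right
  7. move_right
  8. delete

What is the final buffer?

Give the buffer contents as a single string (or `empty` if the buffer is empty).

Answer: atffff

Derivation:
After op 1 (delete): buffer="aof" (len 3), cursors c1@1 c2@1 c3@3, authorship ...
After op 2 (insert('t')): buffer="attoft" (len 6), cursors c1@3 c2@3 c3@6, authorship .12..3
After op 3 (move_left): buffer="attoft" (len 6), cursors c1@2 c2@2 c3@5, authorship .12..3
After op 4 (add_cursor(4)): buffer="attoft" (len 6), cursors c1@2 c2@2 c4@4 c3@5, authorship .12..3
After op 5 (insert('f')): buffer="atfftoffft" (len 10), cursors c1@4 c2@4 c4@7 c3@9, authorship .1122.4.33
After op 6 (move_right): buffer="atfftoffft" (len 10), cursors c1@5 c2@5 c4@8 c3@10, authorship .1122.4.33
After op 7 (move_right): buffer="atfftoffft" (len 10), cursors c1@6 c2@6 c4@9 c3@10, authorship .1122.4.33
After op 8 (delete): buffer="atffff" (len 6), cursors c1@4 c2@4 c3@6 c4@6, authorship .1124.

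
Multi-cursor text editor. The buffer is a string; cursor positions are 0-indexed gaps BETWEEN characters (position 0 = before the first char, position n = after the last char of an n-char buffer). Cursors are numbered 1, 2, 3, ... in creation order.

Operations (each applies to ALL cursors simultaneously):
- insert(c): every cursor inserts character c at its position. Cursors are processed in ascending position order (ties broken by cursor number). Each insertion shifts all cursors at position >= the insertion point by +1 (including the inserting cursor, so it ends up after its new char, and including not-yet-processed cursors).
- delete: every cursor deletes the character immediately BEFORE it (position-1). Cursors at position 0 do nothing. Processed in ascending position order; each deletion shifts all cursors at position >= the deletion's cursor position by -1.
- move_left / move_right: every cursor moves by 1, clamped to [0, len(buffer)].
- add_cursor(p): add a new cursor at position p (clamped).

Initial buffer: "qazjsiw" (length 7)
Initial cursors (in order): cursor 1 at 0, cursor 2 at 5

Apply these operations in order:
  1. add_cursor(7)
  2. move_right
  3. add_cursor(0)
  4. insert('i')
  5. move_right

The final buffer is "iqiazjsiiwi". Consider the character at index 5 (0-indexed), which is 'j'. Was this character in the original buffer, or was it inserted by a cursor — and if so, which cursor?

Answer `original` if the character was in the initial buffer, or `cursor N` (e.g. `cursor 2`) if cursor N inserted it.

After op 1 (add_cursor(7)): buffer="qazjsiw" (len 7), cursors c1@0 c2@5 c3@7, authorship .......
After op 2 (move_right): buffer="qazjsiw" (len 7), cursors c1@1 c2@6 c3@7, authorship .......
After op 3 (add_cursor(0)): buffer="qazjsiw" (len 7), cursors c4@0 c1@1 c2@6 c3@7, authorship .......
After op 4 (insert('i')): buffer="iqiazjsiiwi" (len 11), cursors c4@1 c1@3 c2@9 c3@11, authorship 4.1.....2.3
After op 5 (move_right): buffer="iqiazjsiiwi" (len 11), cursors c4@2 c1@4 c2@10 c3@11, authorship 4.1.....2.3
Authorship (.=original, N=cursor N): 4 . 1 . . . . . 2 . 3
Index 5: author = original

Answer: original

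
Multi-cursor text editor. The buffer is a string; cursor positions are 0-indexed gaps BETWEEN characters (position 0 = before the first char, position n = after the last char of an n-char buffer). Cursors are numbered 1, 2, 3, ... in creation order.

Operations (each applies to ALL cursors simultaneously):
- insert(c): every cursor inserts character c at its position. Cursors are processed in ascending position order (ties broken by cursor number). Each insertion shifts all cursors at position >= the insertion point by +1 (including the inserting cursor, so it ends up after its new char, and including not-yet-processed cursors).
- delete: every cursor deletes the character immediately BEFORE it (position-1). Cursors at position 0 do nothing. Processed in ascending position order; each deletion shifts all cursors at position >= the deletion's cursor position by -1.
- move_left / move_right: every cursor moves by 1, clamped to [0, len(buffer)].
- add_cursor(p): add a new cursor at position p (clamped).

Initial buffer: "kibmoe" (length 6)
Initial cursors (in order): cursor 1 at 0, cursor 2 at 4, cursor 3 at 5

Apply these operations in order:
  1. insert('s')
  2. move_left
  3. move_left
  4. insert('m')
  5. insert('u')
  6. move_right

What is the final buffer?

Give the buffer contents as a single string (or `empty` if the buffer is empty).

After op 1 (insert('s')): buffer="skibmsose" (len 9), cursors c1@1 c2@6 c3@8, authorship 1....2.3.
After op 2 (move_left): buffer="skibmsose" (len 9), cursors c1@0 c2@5 c3@7, authorship 1....2.3.
After op 3 (move_left): buffer="skibmsose" (len 9), cursors c1@0 c2@4 c3@6, authorship 1....2.3.
After op 4 (insert('m')): buffer="mskibmmsmose" (len 12), cursors c1@1 c2@6 c3@9, authorship 11...2.23.3.
After op 5 (insert('u')): buffer="muskibmumsmuose" (len 15), cursors c1@2 c2@8 c3@12, authorship 111...22.233.3.
After op 6 (move_right): buffer="muskibmumsmuose" (len 15), cursors c1@3 c2@9 c3@13, authorship 111...22.233.3.

Answer: muskibmumsmuose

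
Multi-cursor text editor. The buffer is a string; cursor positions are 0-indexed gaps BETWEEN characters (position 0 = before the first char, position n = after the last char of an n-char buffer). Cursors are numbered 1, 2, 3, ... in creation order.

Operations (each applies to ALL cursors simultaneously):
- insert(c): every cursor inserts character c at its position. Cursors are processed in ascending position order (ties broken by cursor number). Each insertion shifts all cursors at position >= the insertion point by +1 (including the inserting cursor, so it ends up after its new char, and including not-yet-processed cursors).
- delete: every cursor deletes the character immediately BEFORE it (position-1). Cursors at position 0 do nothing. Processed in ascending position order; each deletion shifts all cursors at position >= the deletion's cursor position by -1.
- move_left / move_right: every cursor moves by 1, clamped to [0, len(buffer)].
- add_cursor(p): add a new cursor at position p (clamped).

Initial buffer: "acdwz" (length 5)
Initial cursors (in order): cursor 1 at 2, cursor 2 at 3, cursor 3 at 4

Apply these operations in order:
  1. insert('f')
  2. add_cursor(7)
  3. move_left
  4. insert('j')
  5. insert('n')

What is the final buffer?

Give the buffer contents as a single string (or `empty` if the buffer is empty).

After op 1 (insert('f')): buffer="acfdfwfz" (len 8), cursors c1@3 c2@5 c3@7, authorship ..1.2.3.
After op 2 (add_cursor(7)): buffer="acfdfwfz" (len 8), cursors c1@3 c2@5 c3@7 c4@7, authorship ..1.2.3.
After op 3 (move_left): buffer="acfdfwfz" (len 8), cursors c1@2 c2@4 c3@6 c4@6, authorship ..1.2.3.
After op 4 (insert('j')): buffer="acjfdjfwjjfz" (len 12), cursors c1@3 c2@6 c3@10 c4@10, authorship ..11.22.343.
After op 5 (insert('n')): buffer="acjnfdjnfwjjnnfz" (len 16), cursors c1@4 c2@8 c3@14 c4@14, authorship ..111.222.34343.

Answer: acjnfdjnfwjjnnfz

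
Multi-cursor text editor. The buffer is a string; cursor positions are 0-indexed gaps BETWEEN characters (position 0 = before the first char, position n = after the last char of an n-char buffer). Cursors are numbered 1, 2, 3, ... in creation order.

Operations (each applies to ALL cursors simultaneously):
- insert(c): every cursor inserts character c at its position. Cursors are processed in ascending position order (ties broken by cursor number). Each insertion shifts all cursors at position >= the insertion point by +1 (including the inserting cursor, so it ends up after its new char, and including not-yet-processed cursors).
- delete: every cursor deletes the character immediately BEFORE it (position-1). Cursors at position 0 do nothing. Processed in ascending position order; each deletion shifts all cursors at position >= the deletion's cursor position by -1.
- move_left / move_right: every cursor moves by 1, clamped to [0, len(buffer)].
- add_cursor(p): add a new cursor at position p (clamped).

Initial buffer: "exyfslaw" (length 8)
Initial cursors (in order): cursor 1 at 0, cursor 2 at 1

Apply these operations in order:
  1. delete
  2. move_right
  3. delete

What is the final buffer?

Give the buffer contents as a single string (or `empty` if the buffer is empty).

Answer: yfslaw

Derivation:
After op 1 (delete): buffer="xyfslaw" (len 7), cursors c1@0 c2@0, authorship .......
After op 2 (move_right): buffer="xyfslaw" (len 7), cursors c1@1 c2@1, authorship .......
After op 3 (delete): buffer="yfslaw" (len 6), cursors c1@0 c2@0, authorship ......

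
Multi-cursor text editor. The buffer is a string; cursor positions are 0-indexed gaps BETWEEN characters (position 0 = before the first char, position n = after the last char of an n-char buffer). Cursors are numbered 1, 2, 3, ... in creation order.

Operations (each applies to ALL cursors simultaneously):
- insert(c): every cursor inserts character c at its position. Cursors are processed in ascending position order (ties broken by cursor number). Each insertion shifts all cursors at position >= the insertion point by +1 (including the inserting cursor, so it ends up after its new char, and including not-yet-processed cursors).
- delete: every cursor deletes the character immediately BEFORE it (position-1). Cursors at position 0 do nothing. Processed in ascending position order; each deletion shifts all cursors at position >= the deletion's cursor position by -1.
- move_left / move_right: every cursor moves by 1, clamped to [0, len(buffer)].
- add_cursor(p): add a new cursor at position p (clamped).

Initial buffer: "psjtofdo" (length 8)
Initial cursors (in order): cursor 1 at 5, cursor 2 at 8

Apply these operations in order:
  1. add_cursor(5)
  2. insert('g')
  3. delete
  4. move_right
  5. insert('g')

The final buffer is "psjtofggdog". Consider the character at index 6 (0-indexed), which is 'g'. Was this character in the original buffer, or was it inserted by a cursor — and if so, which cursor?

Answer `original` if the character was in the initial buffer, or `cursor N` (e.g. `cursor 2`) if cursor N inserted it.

Answer: cursor 1

Derivation:
After op 1 (add_cursor(5)): buffer="psjtofdo" (len 8), cursors c1@5 c3@5 c2@8, authorship ........
After op 2 (insert('g')): buffer="psjtoggfdog" (len 11), cursors c1@7 c3@7 c2@11, authorship .....13...2
After op 3 (delete): buffer="psjtofdo" (len 8), cursors c1@5 c3@5 c2@8, authorship ........
After op 4 (move_right): buffer="psjtofdo" (len 8), cursors c1@6 c3@6 c2@8, authorship ........
After op 5 (insert('g')): buffer="psjtofggdog" (len 11), cursors c1@8 c3@8 c2@11, authorship ......13..2
Authorship (.=original, N=cursor N): . . . . . . 1 3 . . 2
Index 6: author = 1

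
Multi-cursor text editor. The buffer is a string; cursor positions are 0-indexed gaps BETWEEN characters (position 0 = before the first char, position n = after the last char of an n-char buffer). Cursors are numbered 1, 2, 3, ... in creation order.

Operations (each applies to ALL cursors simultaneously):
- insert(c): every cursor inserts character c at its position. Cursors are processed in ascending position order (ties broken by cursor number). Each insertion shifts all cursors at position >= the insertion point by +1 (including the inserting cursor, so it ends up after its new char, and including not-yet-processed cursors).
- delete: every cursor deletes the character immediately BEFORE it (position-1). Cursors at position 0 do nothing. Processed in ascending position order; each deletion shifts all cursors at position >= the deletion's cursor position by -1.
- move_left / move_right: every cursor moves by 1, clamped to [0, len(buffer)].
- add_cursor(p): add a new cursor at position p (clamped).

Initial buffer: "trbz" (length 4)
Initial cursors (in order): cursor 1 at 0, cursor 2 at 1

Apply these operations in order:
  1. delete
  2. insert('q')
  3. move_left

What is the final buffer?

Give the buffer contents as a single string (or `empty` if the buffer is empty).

After op 1 (delete): buffer="rbz" (len 3), cursors c1@0 c2@0, authorship ...
After op 2 (insert('q')): buffer="qqrbz" (len 5), cursors c1@2 c2@2, authorship 12...
After op 3 (move_left): buffer="qqrbz" (len 5), cursors c1@1 c2@1, authorship 12...

Answer: qqrbz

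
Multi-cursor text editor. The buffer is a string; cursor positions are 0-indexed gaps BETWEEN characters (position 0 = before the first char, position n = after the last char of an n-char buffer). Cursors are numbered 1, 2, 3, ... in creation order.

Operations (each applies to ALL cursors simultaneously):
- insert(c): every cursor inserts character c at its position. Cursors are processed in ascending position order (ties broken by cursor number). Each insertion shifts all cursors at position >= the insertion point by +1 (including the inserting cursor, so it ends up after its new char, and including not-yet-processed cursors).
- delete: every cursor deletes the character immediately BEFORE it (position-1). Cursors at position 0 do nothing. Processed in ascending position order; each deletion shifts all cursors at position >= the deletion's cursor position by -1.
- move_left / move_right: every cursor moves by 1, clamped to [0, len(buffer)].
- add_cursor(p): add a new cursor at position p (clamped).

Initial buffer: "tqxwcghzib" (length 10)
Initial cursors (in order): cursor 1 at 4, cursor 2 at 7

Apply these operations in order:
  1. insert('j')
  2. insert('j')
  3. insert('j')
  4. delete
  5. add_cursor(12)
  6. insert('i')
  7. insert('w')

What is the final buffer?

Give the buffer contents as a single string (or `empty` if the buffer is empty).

Answer: tqxwjjiwcghjjiwziwib

Derivation:
After op 1 (insert('j')): buffer="tqxwjcghjzib" (len 12), cursors c1@5 c2@9, authorship ....1...2...
After op 2 (insert('j')): buffer="tqxwjjcghjjzib" (len 14), cursors c1@6 c2@11, authorship ....11...22...
After op 3 (insert('j')): buffer="tqxwjjjcghjjjzib" (len 16), cursors c1@7 c2@13, authorship ....111...222...
After op 4 (delete): buffer="tqxwjjcghjjzib" (len 14), cursors c1@6 c2@11, authorship ....11...22...
After op 5 (add_cursor(12)): buffer="tqxwjjcghjjzib" (len 14), cursors c1@6 c2@11 c3@12, authorship ....11...22...
After op 6 (insert('i')): buffer="tqxwjjicghjjiziib" (len 17), cursors c1@7 c2@13 c3@15, authorship ....111...222.3..
After op 7 (insert('w')): buffer="tqxwjjiwcghjjiwziwib" (len 20), cursors c1@8 c2@15 c3@18, authorship ....1111...2222.33..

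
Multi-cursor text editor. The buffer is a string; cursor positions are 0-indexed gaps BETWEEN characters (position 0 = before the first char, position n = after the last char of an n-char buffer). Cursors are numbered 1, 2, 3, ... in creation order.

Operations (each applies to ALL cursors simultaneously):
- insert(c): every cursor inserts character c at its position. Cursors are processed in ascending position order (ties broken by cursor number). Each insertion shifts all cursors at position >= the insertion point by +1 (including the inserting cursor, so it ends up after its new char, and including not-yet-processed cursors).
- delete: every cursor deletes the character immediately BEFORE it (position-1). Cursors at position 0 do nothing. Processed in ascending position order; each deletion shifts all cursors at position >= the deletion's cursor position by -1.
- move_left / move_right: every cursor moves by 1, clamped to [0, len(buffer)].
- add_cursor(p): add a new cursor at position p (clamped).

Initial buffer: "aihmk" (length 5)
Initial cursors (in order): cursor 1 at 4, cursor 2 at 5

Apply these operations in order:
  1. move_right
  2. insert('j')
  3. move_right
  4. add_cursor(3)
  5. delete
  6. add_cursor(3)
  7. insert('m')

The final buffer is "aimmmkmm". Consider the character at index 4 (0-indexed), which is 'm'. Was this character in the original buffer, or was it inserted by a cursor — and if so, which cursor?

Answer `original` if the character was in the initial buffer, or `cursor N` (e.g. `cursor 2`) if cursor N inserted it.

After op 1 (move_right): buffer="aihmk" (len 5), cursors c1@5 c2@5, authorship .....
After op 2 (insert('j')): buffer="aihmkjj" (len 7), cursors c1@7 c2@7, authorship .....12
After op 3 (move_right): buffer="aihmkjj" (len 7), cursors c1@7 c2@7, authorship .....12
After op 4 (add_cursor(3)): buffer="aihmkjj" (len 7), cursors c3@3 c1@7 c2@7, authorship .....12
After op 5 (delete): buffer="aimk" (len 4), cursors c3@2 c1@4 c2@4, authorship ....
After op 6 (add_cursor(3)): buffer="aimk" (len 4), cursors c3@2 c4@3 c1@4 c2@4, authorship ....
After op 7 (insert('m')): buffer="aimmmkmm" (len 8), cursors c3@3 c4@5 c1@8 c2@8, authorship ..3.4.12
Authorship (.=original, N=cursor N): . . 3 . 4 . 1 2
Index 4: author = 4

Answer: cursor 4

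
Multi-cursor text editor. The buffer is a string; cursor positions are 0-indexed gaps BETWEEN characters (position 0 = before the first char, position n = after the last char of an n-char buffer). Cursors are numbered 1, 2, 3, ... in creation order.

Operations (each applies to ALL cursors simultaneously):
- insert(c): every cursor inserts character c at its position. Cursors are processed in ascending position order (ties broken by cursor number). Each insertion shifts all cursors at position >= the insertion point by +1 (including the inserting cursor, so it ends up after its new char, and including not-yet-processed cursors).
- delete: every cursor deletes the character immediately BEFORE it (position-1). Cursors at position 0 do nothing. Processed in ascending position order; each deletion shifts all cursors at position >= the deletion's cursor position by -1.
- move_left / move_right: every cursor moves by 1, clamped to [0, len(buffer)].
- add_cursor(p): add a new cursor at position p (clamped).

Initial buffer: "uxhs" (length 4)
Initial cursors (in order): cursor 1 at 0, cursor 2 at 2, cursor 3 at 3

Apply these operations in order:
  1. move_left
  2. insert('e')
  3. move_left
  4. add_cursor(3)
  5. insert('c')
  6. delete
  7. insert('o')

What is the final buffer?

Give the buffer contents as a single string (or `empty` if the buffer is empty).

Answer: oeuoeoxoehs

Derivation:
After op 1 (move_left): buffer="uxhs" (len 4), cursors c1@0 c2@1 c3@2, authorship ....
After op 2 (insert('e')): buffer="euexehs" (len 7), cursors c1@1 c2@3 c3@5, authorship 1.2.3..
After op 3 (move_left): buffer="euexehs" (len 7), cursors c1@0 c2@2 c3@4, authorship 1.2.3..
After op 4 (add_cursor(3)): buffer="euexehs" (len 7), cursors c1@0 c2@2 c4@3 c3@4, authorship 1.2.3..
After op 5 (insert('c')): buffer="ceucecxcehs" (len 11), cursors c1@1 c2@4 c4@6 c3@8, authorship 11.224.33..
After op 6 (delete): buffer="euexehs" (len 7), cursors c1@0 c2@2 c4@3 c3@4, authorship 1.2.3..
After op 7 (insert('o')): buffer="oeuoeoxoehs" (len 11), cursors c1@1 c2@4 c4@6 c3@8, authorship 11.224.33..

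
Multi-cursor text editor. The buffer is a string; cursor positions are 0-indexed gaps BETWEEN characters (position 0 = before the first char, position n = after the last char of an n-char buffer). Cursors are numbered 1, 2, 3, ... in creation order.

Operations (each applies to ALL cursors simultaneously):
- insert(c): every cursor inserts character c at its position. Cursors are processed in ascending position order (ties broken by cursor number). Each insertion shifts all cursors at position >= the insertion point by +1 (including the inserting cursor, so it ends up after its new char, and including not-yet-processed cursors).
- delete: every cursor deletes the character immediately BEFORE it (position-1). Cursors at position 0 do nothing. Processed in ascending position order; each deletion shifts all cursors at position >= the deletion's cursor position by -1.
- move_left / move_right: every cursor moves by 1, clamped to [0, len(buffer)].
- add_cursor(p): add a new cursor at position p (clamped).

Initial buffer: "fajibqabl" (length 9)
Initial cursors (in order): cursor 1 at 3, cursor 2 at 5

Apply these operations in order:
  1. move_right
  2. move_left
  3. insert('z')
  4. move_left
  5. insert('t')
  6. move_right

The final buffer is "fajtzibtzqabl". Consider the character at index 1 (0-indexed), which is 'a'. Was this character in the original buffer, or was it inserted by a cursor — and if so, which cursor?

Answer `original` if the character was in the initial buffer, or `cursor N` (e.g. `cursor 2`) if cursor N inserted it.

After op 1 (move_right): buffer="fajibqabl" (len 9), cursors c1@4 c2@6, authorship .........
After op 2 (move_left): buffer="fajibqabl" (len 9), cursors c1@3 c2@5, authorship .........
After op 3 (insert('z')): buffer="fajzibzqabl" (len 11), cursors c1@4 c2@7, authorship ...1..2....
After op 4 (move_left): buffer="fajzibzqabl" (len 11), cursors c1@3 c2@6, authorship ...1..2....
After op 5 (insert('t')): buffer="fajtzibtzqabl" (len 13), cursors c1@4 c2@8, authorship ...11..22....
After op 6 (move_right): buffer="fajtzibtzqabl" (len 13), cursors c1@5 c2@9, authorship ...11..22....
Authorship (.=original, N=cursor N): . . . 1 1 . . 2 2 . . . .
Index 1: author = original

Answer: original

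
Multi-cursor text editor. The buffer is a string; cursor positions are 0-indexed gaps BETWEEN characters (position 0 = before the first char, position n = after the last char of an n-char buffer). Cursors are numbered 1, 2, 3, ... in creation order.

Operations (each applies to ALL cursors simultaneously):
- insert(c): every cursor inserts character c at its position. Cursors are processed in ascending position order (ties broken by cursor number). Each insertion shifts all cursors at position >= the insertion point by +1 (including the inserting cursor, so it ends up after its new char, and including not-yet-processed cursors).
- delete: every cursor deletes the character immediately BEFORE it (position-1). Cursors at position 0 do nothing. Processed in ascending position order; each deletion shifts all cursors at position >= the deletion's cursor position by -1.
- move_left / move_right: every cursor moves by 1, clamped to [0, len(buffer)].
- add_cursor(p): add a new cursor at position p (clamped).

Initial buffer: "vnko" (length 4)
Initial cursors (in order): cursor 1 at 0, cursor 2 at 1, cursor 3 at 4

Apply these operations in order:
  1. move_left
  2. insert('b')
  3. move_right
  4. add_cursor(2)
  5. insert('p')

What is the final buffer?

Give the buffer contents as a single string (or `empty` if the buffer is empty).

Answer: bbpvppnkbop

Derivation:
After op 1 (move_left): buffer="vnko" (len 4), cursors c1@0 c2@0 c3@3, authorship ....
After op 2 (insert('b')): buffer="bbvnkbo" (len 7), cursors c1@2 c2@2 c3@6, authorship 12...3.
After op 3 (move_right): buffer="bbvnkbo" (len 7), cursors c1@3 c2@3 c3@7, authorship 12...3.
After op 4 (add_cursor(2)): buffer="bbvnkbo" (len 7), cursors c4@2 c1@3 c2@3 c3@7, authorship 12...3.
After op 5 (insert('p')): buffer="bbpvppnkbop" (len 11), cursors c4@3 c1@6 c2@6 c3@11, authorship 124.12..3.3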